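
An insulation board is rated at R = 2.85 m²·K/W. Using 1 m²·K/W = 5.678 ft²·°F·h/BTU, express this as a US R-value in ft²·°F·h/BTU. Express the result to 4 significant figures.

R_US = 2.85 × 5.678 = 16.182

16.18 ft²·°F·h/BTU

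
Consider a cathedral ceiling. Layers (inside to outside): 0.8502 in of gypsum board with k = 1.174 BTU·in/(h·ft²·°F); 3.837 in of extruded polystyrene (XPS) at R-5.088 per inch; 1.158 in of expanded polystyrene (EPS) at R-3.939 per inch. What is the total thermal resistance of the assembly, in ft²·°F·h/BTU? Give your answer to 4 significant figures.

0.8502/1.174 = 0.72419
3.837 × 5.088 = 19.523
1.158 × 3.939 = 4.5614
R_total = 0.72419 + 19.523 + 4.5614 = 24.808 ft²·°F·h/BTU

24.81 ft²·°F·h/BTU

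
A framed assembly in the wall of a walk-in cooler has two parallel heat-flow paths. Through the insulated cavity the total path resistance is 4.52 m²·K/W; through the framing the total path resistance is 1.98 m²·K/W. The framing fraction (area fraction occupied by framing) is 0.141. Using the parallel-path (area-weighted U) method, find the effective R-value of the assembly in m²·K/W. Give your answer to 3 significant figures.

3.83 m²·K/W

U_eff = 0.859/4.52 + 0.141/1.98 = 0.19 + 0.07121 = 0.2613
R_eff = 1/U_eff = 3.828 m²·K/W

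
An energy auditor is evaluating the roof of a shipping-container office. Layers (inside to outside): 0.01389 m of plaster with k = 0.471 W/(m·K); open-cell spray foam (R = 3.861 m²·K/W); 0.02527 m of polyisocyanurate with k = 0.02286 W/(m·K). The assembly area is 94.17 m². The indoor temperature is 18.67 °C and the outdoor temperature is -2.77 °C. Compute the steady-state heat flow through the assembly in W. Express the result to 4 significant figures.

404.1 W

0.01389/0.471 = 0.02949
0.02527/0.02286 = 1.1054
R_total = 0.02949 + 3.861 + 1.1054 = 4.9959 m²·K/W
Q = A·ΔT/R = 94.17 × (18.67 − (-2.77)) / 4.9959 = 404.13 W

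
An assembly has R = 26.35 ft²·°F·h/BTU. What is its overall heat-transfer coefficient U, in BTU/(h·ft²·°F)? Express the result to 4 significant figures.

U = 1/R = 1/26.35 = 0.037951

0.03795 BTU/(h·ft²·°F)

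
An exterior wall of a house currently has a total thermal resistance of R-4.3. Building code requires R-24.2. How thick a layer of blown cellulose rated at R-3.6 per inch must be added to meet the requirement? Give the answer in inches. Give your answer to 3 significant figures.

ΔR = 24.2 − 4.3 = 19.9 ft²·°F·h/BTU
L = ΔR / (R/in) = 19.9/3.6 = 5.528 in

5.53 in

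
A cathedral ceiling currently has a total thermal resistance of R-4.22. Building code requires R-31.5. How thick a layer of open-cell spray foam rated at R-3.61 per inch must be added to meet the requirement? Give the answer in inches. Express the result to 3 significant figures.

ΔR = 31.5 − 4.22 = 27.28 ft²·°F·h/BTU
L = ΔR / (R/in) = 27.28/3.61 = 7.557 in

7.56 in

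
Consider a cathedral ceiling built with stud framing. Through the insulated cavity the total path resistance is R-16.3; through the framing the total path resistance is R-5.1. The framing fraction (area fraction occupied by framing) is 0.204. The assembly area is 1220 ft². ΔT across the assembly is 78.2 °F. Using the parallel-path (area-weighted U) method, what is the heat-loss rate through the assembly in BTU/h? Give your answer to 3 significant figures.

U_eff = 0.796/16.3 + 0.204/5.1 = 0.04883 + 0.04 = 0.08883
R_eff = 1/U_eff = 11.26 ft²·°F·h/BTU
Q = 1220 × 78.2 / 11.26 = 8475 BTU/h

8480 BTU/h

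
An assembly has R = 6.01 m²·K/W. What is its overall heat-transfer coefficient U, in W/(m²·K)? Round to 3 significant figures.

0.166 W/(m²·K)

U = 1/R = 1/6.01 = 0.1664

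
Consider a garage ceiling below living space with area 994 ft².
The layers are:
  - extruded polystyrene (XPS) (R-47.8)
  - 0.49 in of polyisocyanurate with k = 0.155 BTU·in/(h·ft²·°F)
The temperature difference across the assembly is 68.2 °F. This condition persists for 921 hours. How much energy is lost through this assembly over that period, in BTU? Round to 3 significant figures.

1230000 BTU

0.49/0.155 = 3.161
R_total = 47.8 + 3.161 = 50.96 ft²·°F·h/BTU
Q = 994 × 68.2 / 50.96 = 1330 BTU/h
E = 1330 × 921 = 1225000 BTU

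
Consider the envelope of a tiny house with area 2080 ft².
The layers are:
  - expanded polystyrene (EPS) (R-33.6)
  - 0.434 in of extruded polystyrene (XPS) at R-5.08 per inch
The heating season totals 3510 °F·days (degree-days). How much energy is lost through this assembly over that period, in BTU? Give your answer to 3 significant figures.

0.434 × 5.08 = 2.205
R_total = 33.6 + 2.205 = 35.8 ft²·°F·h/BTU
E = A × HDD × 24 / R = 2080 × 3510 × 24 / 35.8 = 4894000 BTU

4890000 BTU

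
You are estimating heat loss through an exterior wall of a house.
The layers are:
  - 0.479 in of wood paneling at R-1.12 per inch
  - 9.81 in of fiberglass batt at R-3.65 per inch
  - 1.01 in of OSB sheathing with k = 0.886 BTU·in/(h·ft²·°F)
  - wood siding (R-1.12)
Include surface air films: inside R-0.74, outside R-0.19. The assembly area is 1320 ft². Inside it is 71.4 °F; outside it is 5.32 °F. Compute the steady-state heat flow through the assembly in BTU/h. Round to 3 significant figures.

2210 BTU/h

0.479 × 1.12 = 0.5365
9.81 × 3.65 = 35.81
1.01/0.886 = 1.14
R_total = 0.74 + 0.5365 + 35.81 + 1.14 + 1.12 + 0.19 = 39.53 ft²·°F·h/BTU
Q = A·ΔT/R = 1320 × (71.4 − 5.32) / 39.53 = 2206 BTU/h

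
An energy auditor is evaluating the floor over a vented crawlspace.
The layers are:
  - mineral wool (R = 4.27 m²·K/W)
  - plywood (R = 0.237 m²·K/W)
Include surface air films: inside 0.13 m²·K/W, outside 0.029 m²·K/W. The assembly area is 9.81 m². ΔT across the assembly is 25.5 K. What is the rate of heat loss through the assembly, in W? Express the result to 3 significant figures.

R_total = 0.13 + 4.27 + 0.237 + 0.029 = 4.666 m²·K/W
Q = A·ΔT/R = 9.81 × 25.5 / 4.666 = 53.61 W

53.6 W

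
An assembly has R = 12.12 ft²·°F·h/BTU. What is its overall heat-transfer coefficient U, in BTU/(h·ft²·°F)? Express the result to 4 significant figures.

0.08251 BTU/(h·ft²·°F)

U = 1/R = 1/12.12 = 0.082508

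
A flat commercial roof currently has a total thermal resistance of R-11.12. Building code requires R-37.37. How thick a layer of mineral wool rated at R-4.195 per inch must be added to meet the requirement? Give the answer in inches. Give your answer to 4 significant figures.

ΔR = 37.37 − 11.12 = 26.25 ft²·°F·h/BTU
L = ΔR / (R/in) = 26.25/4.195 = 6.2574 in

6.257 in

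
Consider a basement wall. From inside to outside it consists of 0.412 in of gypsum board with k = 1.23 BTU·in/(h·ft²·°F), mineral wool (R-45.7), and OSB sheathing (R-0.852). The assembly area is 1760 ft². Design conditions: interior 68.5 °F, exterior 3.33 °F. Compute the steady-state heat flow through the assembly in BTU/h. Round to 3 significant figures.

0.412/1.23 = 0.335
R_total = 0.335 + 45.7 + 0.852 = 46.89 ft²·°F·h/BTU
Q = A·ΔT/R = 1760 × (68.5 − 3.33) / 46.89 = 2446 BTU/h

2450 BTU/h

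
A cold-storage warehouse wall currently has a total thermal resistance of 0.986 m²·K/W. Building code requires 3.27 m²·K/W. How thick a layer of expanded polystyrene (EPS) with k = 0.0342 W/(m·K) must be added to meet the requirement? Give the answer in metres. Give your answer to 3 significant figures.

0.0781 m

ΔR = 3.27 − 0.986 = 2.284 m²·K/W
L = ΔR × k = 2.284 × 0.0342 = 0.07811 m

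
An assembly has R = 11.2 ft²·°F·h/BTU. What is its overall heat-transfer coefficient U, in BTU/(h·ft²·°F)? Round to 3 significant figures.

U = 1/R = 1/11.2 = 0.08929

0.0893 BTU/(h·ft²·°F)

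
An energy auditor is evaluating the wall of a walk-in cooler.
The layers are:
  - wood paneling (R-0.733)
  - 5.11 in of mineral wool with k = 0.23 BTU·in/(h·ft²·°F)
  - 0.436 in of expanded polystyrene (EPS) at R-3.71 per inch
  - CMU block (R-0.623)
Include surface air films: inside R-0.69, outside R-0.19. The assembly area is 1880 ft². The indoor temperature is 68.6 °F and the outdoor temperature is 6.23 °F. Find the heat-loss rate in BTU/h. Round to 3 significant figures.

5.11/0.23 = 22.22
0.436 × 3.71 = 1.618
R_total = 0.69 + 0.733 + 22.22 + 1.618 + 0.623 + 0.19 = 26.07 ft²·°F·h/BTU
Q = A·ΔT/R = 1880 × (68.6 − 6.23) / 26.07 = 4498 BTU/h

4500 BTU/h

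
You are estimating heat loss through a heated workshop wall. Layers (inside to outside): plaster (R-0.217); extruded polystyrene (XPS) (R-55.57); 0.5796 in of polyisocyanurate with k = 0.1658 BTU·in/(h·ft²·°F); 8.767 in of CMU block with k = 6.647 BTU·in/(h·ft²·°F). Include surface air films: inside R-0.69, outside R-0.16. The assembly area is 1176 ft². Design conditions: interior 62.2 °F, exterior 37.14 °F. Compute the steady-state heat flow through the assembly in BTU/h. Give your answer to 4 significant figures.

479.6 BTU/h

0.5796/0.1658 = 3.4958
8.767/6.647 = 1.3189
R_total = 0.69 + 0.217 + 55.57 + 3.4958 + 1.3189 + 0.16 = 61.452 ft²·°F·h/BTU
Q = A·ΔT/R = 1176 × (62.2 − 37.14) / 61.452 = 479.57 BTU/h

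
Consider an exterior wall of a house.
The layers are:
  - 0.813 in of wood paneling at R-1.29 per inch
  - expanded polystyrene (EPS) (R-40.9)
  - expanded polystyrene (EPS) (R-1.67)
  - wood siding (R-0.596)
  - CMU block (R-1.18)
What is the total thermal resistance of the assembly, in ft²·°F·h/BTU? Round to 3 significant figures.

0.813 × 1.29 = 1.049
R_total = 1.049 + 40.9 + 1.67 + 0.596 + 1.18 = 45.39 ft²·°F·h/BTU

45.4 ft²·°F·h/BTU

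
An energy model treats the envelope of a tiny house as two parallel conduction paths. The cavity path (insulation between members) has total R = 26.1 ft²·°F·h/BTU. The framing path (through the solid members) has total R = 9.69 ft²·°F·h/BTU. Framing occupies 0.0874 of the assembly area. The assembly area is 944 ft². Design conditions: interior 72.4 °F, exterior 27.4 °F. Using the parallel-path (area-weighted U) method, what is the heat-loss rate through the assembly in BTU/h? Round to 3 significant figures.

1870 BTU/h

U_eff = 0.9126/26.1 + 0.0874/9.69 = 0.03497 + 0.00902 = 0.04399
R_eff = 1/U_eff = 22.73 ft²·°F·h/BTU
Q = 944 × (72.4 − 27.4) / 22.73 = 1868 BTU/h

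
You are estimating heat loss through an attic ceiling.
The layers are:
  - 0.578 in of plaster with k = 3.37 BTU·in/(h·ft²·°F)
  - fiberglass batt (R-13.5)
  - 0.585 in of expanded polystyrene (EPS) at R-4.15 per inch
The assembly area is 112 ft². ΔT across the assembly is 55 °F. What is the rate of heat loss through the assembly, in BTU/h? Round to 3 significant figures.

383 BTU/h

0.578/3.37 = 0.1715
0.585 × 4.15 = 2.428
R_total = 0.1715 + 13.5 + 2.428 = 16.1 ft²·°F·h/BTU
Q = A·ΔT/R = 112 × 55 / 16.1 = 382.6 BTU/h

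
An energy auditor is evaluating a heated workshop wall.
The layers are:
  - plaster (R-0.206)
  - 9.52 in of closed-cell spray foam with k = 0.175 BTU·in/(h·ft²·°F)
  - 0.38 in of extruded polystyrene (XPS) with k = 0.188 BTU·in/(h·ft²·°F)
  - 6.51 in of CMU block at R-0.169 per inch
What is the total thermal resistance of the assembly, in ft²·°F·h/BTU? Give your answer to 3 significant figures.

57.7 ft²·°F·h/BTU

9.52/0.175 = 54.4
0.38/0.188 = 2.021
6.51 × 0.169 = 1.1
R_total = 0.206 + 54.4 + 2.021 + 1.1 = 57.73 ft²·°F·h/BTU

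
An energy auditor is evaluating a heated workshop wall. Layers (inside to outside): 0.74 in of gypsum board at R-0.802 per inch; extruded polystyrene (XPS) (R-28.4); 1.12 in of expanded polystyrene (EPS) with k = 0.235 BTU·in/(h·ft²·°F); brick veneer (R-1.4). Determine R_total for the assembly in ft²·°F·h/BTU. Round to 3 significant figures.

0.74 × 0.802 = 0.5935
1.12/0.235 = 4.766
R_total = 0.5935 + 28.4 + 4.766 + 1.4 = 35.16 ft²·°F·h/BTU

35.2 ft²·°F·h/BTU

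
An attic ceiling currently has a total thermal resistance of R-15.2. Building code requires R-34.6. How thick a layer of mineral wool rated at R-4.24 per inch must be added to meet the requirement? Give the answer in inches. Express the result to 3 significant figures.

ΔR = 34.6 − 15.2 = 19.4 ft²·°F·h/BTU
L = ΔR / (R/in) = 19.4/4.24 = 4.575 in

4.58 in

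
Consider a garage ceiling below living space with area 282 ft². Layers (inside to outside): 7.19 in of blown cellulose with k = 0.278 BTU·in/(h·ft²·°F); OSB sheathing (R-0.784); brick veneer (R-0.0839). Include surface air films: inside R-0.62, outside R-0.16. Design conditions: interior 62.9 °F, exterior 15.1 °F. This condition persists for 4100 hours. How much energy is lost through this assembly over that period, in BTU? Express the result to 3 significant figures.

7.19/0.278 = 25.86
R_total = 0.62 + 25.86 + 0.784 + 0.0839 + 0.16 = 27.51 ft²·°F·h/BTU
Q = 282 × (62.9 − 15.1) / 27.51 = 490 BTU/h
E = 490 × 4100 = 2009000 BTU

2010000 BTU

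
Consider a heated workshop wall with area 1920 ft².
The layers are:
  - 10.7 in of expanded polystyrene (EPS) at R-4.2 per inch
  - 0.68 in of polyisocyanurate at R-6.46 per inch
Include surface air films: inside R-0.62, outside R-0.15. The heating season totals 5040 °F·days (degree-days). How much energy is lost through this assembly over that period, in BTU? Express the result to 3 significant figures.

4640000 BTU

10.7 × 4.2 = 44.94
0.68 × 6.46 = 4.393
R_total = 0.62 + 44.94 + 4.393 + 0.15 = 50.1 ft²·°F·h/BTU
E = A × HDD × 24 / R = 1920 × 5040 × 24 / 50.1 = 4635000 BTU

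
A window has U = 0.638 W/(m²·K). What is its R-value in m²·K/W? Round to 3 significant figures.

1.57 m²·K/W

R = 1/U = 1/0.638 = 1.567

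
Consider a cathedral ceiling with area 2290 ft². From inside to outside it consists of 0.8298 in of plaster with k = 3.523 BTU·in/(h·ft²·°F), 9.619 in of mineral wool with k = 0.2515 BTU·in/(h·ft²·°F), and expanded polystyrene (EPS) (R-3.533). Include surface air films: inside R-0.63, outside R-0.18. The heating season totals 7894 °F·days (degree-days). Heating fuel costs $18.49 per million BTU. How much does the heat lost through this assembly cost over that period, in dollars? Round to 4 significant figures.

187.3 dollars

0.8298/3.523 = 0.23554
9.619/0.2515 = 38.247
R_total = 0.63 + 0.23554 + 38.247 + 3.533 + 0.18 = 42.825 ft²·°F·h/BTU
E = A × HDD × 24 / R = 2290 × 7894 × 24 / 42.825 = 10131000 BTU
Cost = 10131000/10⁶ × 18.49 = $187.32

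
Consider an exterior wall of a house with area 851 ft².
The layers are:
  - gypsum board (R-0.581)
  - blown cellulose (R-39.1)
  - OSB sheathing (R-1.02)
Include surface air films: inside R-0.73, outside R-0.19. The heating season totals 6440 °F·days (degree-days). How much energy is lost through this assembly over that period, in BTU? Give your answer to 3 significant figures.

R_total = 0.73 + 0.581 + 39.1 + 1.02 + 0.19 = 41.62 ft²·°F·h/BTU
E = A × HDD × 24 / R = 851 × 6440 × 24 / 41.62 = 3160000 BTU

3160000 BTU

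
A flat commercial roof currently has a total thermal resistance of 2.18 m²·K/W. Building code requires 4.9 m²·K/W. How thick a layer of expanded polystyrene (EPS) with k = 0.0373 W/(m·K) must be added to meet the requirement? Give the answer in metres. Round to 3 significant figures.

0.101 m

ΔR = 4.9 − 2.18 = 2.72 m²·K/W
L = ΔR × k = 2.72 × 0.0373 = 0.1015 m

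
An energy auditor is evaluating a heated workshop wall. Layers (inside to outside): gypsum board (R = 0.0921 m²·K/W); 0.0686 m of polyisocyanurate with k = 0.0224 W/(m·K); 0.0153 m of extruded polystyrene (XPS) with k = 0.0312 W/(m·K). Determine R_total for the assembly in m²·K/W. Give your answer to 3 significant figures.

0.0686/0.0224 = 3.062
0.0153/0.0312 = 0.4904
R_total = 0.0921 + 3.062 + 0.4904 = 3.645 m²·K/W

3.64 m²·K/W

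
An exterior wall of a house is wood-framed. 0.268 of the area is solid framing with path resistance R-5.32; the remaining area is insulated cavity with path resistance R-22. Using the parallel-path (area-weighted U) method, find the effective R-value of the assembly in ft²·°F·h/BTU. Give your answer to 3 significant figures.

12.0 ft²·°F·h/BTU

U_eff = 0.732/22 + 0.268/5.32 = 0.03327 + 0.05038 = 0.08365
R_eff = 1/U_eff = 11.95 ft²·°F·h/BTU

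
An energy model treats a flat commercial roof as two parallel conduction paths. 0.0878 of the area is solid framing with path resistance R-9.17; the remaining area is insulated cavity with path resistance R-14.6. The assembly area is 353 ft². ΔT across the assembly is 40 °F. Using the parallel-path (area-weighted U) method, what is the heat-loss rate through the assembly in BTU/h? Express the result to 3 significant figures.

1020 BTU/h

U_eff = 0.9122/14.6 + 0.0878/9.17 = 0.06248 + 0.009575 = 0.07205
R_eff = 1/U_eff = 13.88 ft²·°F·h/BTU
Q = 353 × 40 / 13.88 = 1017 BTU/h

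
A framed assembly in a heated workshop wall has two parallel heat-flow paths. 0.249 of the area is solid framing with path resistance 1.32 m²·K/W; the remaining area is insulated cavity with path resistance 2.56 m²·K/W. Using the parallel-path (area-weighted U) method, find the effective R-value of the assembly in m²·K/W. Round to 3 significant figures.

U_eff = 0.751/2.56 + 0.249/1.32 = 0.2934 + 0.1886 = 0.482
R_eff = 1/U_eff = 2.075 m²·K/W

2.07 m²·K/W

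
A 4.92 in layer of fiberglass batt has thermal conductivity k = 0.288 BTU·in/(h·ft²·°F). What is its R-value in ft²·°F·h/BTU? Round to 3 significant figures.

17.1 ft²·°F·h/BTU

R = L/k = 4.92/0.288 = 17.08 ft²·°F·h/BTU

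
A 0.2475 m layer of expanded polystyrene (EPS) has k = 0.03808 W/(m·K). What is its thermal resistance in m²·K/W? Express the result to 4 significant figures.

6.499 m²·K/W

R = L/k = 0.2475/0.03808 = 6.4995 m²·K/W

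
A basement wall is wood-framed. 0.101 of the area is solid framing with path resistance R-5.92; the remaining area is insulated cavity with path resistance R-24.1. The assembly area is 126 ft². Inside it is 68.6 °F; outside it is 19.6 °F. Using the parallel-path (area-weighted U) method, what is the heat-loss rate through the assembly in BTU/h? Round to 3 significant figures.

U_eff = 0.899/24.1 + 0.101/5.92 = 0.0373 + 0.01706 = 0.05436
R_eff = 1/U_eff = 18.39 ft²·°F·h/BTU
Q = 126 × (68.6 − 19.6) / 18.39 = 335.6 BTU/h

336 BTU/h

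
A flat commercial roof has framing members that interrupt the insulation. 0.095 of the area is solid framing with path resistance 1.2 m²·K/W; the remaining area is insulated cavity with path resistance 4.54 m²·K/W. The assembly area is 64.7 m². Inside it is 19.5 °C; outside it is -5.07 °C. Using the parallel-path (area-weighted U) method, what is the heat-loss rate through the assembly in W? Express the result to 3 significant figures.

443 W

U_eff = 0.905/4.54 + 0.095/1.2 = 0.1993 + 0.07917 = 0.2785
R_eff = 1/U_eff = 3.591 m²·K/W
Q = 64.7 × (19.5 − (-5.07)) / 3.591 = 442.7 W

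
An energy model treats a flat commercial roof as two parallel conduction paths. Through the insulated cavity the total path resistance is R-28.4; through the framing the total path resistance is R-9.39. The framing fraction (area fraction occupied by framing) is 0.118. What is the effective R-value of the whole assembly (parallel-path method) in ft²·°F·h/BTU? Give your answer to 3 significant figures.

22.9 ft²·°F·h/BTU

U_eff = 0.882/28.4 + 0.118/9.39 = 0.03106 + 0.01257 = 0.04362
R_eff = 1/U_eff = 22.92 ft²·°F·h/BTU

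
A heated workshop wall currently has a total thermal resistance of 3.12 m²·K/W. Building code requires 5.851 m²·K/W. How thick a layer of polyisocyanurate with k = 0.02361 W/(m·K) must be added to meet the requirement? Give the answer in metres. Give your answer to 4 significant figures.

0.06448 m

ΔR = 5.851 − 3.12 = 2.731 m²·K/W
L = ΔR × k = 2.731 × 0.02361 = 0.064479 m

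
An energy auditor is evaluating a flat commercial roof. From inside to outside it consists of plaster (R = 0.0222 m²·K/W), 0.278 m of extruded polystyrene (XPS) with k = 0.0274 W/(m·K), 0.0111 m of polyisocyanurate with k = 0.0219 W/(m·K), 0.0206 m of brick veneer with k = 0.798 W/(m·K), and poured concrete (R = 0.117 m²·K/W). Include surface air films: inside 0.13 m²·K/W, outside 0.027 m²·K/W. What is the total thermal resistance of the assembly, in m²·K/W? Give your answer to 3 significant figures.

11.0 m²·K/W

0.278/0.0274 = 10.15
0.0111/0.0219 = 0.5068
0.0206/0.798 = 0.02581
R_total = 0.13 + 0.0222 + 10.15 + 0.5068 + 0.02581 + 0.117 + 0.027 = 10.97 m²·K/W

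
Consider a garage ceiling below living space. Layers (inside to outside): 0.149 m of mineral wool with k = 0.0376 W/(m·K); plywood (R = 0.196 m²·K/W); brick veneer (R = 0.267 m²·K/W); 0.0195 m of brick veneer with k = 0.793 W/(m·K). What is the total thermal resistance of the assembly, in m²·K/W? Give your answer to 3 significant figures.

4.45 m²·K/W

0.149/0.0376 = 3.963
0.0195/0.793 = 0.02459
R_total = 3.963 + 0.196 + 0.267 + 0.02459 = 4.45 m²·K/W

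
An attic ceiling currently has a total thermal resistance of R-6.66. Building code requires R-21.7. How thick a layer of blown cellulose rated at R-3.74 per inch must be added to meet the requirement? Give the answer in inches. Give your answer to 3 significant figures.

ΔR = 21.7 − 6.66 = 15.04 ft²·°F·h/BTU
L = ΔR / (R/in) = 15.04/3.74 = 4.021 in

4.02 in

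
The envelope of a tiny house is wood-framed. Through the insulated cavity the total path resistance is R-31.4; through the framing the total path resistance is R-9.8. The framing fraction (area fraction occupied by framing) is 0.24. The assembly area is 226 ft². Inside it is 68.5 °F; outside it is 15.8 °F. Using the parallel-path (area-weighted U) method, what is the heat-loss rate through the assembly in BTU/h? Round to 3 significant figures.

U_eff = 0.76/31.4 + 0.24/9.8 = 0.0242 + 0.02449 = 0.04869
R_eff = 1/U_eff = 20.54 ft²·°F·h/BTU
Q = 226 × (68.5 − 15.8) / 20.54 = 580 BTU/h

580 BTU/h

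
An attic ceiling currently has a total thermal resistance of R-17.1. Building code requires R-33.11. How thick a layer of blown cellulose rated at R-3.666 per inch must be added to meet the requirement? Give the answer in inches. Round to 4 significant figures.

4.367 in

ΔR = 33.11 − 17.1 = 16.01 ft²·°F·h/BTU
L = ΔR / (R/in) = 16.01/3.666 = 4.3672 in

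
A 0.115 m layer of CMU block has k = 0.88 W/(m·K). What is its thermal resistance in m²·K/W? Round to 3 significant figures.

R = L/k = 0.115/0.88 = 0.1307 m²·K/W

0.131 m²·K/W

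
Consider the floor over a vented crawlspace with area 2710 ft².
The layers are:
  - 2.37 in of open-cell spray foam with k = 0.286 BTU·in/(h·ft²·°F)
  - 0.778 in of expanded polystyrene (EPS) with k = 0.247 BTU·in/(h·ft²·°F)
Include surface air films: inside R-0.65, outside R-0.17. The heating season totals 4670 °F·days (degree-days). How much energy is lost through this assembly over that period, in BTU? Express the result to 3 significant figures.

24800000 BTU

2.37/0.286 = 8.287
0.778/0.247 = 3.15
R_total = 0.65 + 8.287 + 3.15 + 0.17 = 12.26 ft²·°F·h/BTU
E = A × HDD × 24 / R = 2710 × 4670 × 24 / 12.26 = 24780000 BTU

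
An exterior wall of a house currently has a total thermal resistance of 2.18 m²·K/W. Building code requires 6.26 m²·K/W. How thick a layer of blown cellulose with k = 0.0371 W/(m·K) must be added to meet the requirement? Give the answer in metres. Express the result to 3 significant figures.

0.151 m

ΔR = 6.26 − 2.18 = 4.08 m²·K/W
L = ΔR × k = 4.08 × 0.0371 = 0.1514 m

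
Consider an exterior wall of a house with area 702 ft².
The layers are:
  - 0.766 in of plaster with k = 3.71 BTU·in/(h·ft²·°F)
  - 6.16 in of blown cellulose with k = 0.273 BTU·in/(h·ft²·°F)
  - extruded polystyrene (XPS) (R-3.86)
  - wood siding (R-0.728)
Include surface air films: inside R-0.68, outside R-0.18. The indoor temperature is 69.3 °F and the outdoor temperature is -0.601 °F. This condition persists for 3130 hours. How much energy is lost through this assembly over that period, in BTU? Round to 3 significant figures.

5440000 BTU

0.766/3.71 = 0.2065
6.16/0.273 = 22.56
R_total = 0.68 + 0.2065 + 22.56 + 3.86 + 0.728 + 0.18 = 28.22 ft²·°F·h/BTU
Q = 702 × (69.3 − (-0.601)) / 28.22 = 1739 BTU/h
E = 1739 × 3130 = 5443000 BTU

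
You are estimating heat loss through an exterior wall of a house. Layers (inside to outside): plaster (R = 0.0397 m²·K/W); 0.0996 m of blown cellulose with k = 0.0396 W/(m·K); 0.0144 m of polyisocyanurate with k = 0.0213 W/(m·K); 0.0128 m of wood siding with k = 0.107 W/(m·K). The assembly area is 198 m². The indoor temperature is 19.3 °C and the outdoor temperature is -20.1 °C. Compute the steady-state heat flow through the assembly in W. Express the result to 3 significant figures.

0.0996/0.0396 = 2.515
0.0144/0.0213 = 0.6761
0.0128/0.107 = 0.1196
R_total = 0.0397 + 2.515 + 0.6761 + 0.1196 = 3.351 m²·K/W
Q = A·ΔT/R = 198 × (19.3 − (-20.1)) / 3.351 = 2328 W

2330 W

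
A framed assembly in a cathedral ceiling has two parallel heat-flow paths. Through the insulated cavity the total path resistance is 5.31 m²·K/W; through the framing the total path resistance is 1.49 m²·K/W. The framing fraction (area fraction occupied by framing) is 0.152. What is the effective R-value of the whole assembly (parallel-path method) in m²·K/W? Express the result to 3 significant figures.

3.82 m²·K/W

U_eff = 0.848/5.31 + 0.152/1.49 = 0.1597 + 0.102 = 0.2617
R_eff = 1/U_eff = 3.821 m²·K/W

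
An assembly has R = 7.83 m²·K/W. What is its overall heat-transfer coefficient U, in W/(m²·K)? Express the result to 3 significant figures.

U = 1/R = 1/7.83 = 0.1277

0.128 W/(m²·K)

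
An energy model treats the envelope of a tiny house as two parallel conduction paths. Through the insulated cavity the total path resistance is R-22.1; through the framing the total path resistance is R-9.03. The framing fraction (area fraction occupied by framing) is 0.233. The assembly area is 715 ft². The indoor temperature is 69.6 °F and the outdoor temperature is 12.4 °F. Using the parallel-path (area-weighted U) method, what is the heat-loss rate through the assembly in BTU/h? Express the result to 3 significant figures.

U_eff = 0.767/22.1 + 0.233/9.03 = 0.03471 + 0.0258 = 0.06051
R_eff = 1/U_eff = 16.53 ft²·°F·h/BTU
Q = 715 × (69.6 − 12.4) / 16.53 = 2475 BTU/h

2470 BTU/h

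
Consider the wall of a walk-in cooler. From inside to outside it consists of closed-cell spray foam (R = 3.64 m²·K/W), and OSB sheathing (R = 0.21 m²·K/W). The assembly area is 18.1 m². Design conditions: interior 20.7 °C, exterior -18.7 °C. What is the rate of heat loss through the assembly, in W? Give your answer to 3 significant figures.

R_total = 3.64 + 0.21 = 3.85 m²·K/W
Q = A·ΔT/R = 18.1 × (20.7 − (-18.7)) / 3.85 = 185.2 W

185 W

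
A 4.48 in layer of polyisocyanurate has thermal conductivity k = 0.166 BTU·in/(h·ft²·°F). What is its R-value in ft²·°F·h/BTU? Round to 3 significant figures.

R = L/k = 4.48/0.166 = 26.99 ft²·°F·h/BTU

27.0 ft²·°F·h/BTU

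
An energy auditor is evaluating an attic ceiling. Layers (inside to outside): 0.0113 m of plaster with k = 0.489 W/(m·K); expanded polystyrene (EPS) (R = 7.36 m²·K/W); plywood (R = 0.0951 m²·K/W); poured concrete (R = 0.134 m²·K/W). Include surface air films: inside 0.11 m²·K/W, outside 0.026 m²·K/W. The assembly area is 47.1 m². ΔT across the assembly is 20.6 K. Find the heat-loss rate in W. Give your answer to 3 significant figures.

0.0113/0.489 = 0.02311
R_total = 0.11 + 0.02311 + 7.36 + 0.0951 + 0.134 + 0.026 = 7.748 m²·K/W
Q = A·ΔT/R = 47.1 × 20.6 / 7.748 = 125.2 W

125 W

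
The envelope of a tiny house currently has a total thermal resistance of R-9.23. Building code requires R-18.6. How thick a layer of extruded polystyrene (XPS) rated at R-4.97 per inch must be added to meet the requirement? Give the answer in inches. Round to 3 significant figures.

1.89 in

ΔR = 18.6 − 9.23 = 9.37 ft²·°F·h/BTU
L = ΔR / (R/in) = 9.37/4.97 = 1.885 in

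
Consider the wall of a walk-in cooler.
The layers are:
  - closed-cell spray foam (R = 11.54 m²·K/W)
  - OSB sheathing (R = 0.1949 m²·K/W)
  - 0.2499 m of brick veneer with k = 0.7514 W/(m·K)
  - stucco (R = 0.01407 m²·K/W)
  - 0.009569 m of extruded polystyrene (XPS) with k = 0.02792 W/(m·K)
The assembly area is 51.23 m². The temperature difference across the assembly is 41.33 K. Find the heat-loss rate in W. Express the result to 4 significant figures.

170.4 W

0.2499/0.7514 = 0.33258
0.009569/0.02792 = 0.34273
R_total = 11.54 + 0.1949 + 0.33258 + 0.01407 + 0.34273 = 12.424 m²·K/W
Q = A·ΔT/R = 51.23 × 41.33 / 12.424 = 170.42 W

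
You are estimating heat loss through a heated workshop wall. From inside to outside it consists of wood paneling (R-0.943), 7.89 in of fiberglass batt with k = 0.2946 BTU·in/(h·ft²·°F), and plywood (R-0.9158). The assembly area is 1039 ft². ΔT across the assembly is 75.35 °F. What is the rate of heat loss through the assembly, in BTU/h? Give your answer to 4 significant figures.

2733 BTU/h

7.89/0.2946 = 26.782
R_total = 0.943 + 26.782 + 0.9158 = 28.641 ft²·°F·h/BTU
Q = A·ΔT/R = 1039 × 75.35 / 28.641 = 2733.5 BTU/h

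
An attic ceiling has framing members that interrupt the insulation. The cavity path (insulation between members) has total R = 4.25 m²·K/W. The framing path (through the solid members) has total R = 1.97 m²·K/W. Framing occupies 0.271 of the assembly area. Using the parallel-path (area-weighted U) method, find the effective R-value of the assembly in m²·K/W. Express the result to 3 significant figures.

3.24 m²·K/W

U_eff = 0.729/4.25 + 0.271/1.97 = 0.1715 + 0.1376 = 0.3091
R_eff = 1/U_eff = 3.235 m²·K/W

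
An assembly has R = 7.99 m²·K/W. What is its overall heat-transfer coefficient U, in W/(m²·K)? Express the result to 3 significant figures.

0.125 W/(m²·K)

U = 1/R = 1/7.99 = 0.1252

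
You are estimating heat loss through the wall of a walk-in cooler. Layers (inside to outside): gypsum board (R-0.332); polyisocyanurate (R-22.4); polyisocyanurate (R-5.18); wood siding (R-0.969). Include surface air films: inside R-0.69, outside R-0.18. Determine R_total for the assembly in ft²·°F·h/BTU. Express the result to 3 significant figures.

R_total = 0.69 + 0.332 + 22.4 + 5.18 + 0.969 + 0.18 = 29.75 ft²·°F·h/BTU

29.8 ft²·°F·h/BTU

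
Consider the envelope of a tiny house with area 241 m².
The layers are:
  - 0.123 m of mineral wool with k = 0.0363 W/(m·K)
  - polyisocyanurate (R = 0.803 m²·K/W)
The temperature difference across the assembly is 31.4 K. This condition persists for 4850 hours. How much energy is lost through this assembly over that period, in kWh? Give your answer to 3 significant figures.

0.123/0.0363 = 3.388
R_total = 3.388 + 0.803 = 4.191 m²·K/W
Q = 241 × 31.4 / 4.191 = 1805 W
E = 1805 W × 4850 h / 1000 = 8756 kWh

8760 kWh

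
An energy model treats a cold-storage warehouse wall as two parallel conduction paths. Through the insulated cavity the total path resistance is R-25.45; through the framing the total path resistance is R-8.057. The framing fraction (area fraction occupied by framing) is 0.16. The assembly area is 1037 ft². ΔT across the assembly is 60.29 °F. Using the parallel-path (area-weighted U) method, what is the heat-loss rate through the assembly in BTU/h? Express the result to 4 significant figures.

U_eff = 0.84/25.45 + 0.16/8.057 = 0.033006 + 0.019859 = 0.052864
R_eff = 1/U_eff = 18.916 ft²·°F·h/BTU
Q = 1037 × 60.29 / 18.916 = 3305.1 BTU/h

3305 BTU/h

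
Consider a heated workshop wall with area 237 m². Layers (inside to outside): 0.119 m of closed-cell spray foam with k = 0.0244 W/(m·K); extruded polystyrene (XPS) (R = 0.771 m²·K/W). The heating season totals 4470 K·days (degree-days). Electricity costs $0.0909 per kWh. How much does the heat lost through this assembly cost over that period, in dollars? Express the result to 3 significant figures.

409 dollars

0.119/0.0244 = 4.877
R_total = 4.877 + 0.771 = 5.648 m²·K/W
E = A × HDD × 24 / R / 1000 = 237 × 4470 × 24 / 5.648 / 1000 = 4502 kWh
Cost = 4502 × 0.0909 = $409.2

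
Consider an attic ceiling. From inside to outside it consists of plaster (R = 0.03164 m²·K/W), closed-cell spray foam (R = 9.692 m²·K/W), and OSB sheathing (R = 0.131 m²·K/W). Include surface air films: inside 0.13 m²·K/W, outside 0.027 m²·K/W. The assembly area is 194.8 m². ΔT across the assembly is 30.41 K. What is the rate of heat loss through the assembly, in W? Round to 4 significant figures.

591.7 W

R_total = 0.13 + 0.03164 + 9.692 + 0.131 + 0.027 = 10.012 m²·K/W
Q = A·ΔT/R = 194.8 × 30.41 / 10.012 = 591.7 W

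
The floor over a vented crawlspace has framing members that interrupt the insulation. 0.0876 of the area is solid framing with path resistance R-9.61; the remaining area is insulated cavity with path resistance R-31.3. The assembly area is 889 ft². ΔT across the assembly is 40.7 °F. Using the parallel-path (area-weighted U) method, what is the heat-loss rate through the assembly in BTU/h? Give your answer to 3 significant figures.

U_eff = 0.9124/31.3 + 0.0876/9.61 = 0.02915 + 0.009116 = 0.03827
R_eff = 1/U_eff = 26.13 ft²·°F·h/BTU
Q = 889 × 40.7 / 26.13 = 1385 BTU/h

1380 BTU/h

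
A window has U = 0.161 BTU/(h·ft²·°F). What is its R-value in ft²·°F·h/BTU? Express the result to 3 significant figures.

6.21 ft²·°F·h/BTU

R = 1/U = 1/0.161 = 6.211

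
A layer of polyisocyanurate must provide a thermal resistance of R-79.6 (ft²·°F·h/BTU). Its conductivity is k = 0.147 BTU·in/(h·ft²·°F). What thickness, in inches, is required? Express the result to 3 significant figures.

11.7 in

L = R × k = 79.6 × 0.147 = 11.7 in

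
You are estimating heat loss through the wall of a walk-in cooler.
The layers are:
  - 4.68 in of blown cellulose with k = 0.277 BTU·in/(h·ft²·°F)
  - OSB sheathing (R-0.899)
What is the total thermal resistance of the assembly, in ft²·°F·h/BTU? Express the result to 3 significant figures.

17.8 ft²·°F·h/BTU

4.68/0.277 = 16.9
R_total = 16.9 + 0.899 = 17.79 ft²·°F·h/BTU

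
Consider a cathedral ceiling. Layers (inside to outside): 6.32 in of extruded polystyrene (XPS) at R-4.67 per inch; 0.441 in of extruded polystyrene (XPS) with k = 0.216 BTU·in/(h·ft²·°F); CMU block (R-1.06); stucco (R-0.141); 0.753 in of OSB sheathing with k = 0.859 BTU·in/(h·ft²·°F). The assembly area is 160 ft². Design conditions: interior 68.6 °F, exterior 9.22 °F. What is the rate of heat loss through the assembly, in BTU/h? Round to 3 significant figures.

6.32 × 4.67 = 29.51
0.441/0.216 = 2.042
0.753/0.859 = 0.8766
R_total = 29.51 + 2.042 + 1.06 + 0.141 + 0.8766 = 33.63 ft²·°F·h/BTU
Q = A·ΔT/R = 160 × (68.6 − 9.22) / 33.63 = 282.5 BTU/h

282 BTU/h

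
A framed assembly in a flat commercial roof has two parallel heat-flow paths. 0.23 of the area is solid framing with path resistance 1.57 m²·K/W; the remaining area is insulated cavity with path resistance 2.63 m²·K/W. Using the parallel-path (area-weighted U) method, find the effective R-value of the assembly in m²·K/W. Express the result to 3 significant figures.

U_eff = 0.77/2.63 + 0.23/1.57 = 0.2928 + 0.1465 = 0.4393
R_eff = 1/U_eff = 2.276 m²·K/W

2.28 m²·K/W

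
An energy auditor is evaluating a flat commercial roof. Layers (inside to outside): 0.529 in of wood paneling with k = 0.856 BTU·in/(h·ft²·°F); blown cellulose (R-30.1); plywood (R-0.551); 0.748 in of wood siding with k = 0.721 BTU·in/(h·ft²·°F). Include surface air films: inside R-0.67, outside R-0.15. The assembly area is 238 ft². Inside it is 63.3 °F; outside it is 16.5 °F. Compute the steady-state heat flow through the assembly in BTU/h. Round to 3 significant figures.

336 BTU/h

0.529/0.856 = 0.618
0.748/0.721 = 1.037
R_total = 0.67 + 0.618 + 30.1 + 0.551 + 1.037 + 0.15 = 33.13 ft²·°F·h/BTU
Q = A·ΔT/R = 238 × (63.3 − 16.5) / 33.13 = 336.2 BTU/h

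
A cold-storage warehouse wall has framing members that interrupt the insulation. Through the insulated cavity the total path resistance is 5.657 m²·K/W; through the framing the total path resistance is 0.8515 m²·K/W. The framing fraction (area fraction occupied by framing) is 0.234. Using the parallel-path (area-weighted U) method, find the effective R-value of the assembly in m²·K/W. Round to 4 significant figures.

2.438 m²·K/W

U_eff = 0.766/5.657 + 0.234/0.8515 = 0.13541 + 0.27481 = 0.41022
R_eff = 1/U_eff = 2.4377 m²·K/W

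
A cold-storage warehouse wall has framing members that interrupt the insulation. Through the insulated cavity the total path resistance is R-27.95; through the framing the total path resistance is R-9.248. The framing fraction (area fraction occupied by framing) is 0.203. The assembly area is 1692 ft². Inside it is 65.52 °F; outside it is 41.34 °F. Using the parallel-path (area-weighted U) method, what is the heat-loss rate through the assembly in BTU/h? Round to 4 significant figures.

U_eff = 0.797/27.95 + 0.203/9.248 = 0.028515 + 0.021951 = 0.050466
R_eff = 1/U_eff = 19.815 ft²·°F·h/BTU
Q = 1692 × (65.52 − 41.34) / 19.815 = 2064.7 BTU/h

2065 BTU/h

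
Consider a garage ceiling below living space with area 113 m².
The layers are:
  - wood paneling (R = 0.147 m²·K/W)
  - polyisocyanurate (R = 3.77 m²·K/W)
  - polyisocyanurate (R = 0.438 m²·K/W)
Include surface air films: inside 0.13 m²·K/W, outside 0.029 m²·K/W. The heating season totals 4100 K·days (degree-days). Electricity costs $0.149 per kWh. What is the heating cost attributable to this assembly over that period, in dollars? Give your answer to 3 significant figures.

R_total = 0.13 + 0.147 + 3.77 + 0.438 + 0.029 = 4.514 m²·K/W
E = A × HDD × 24 / R / 1000 = 113 × 4100 × 24 / 4.514 / 1000 = 2463 kWh
Cost = 2463 × 0.149 = $367

367 dollars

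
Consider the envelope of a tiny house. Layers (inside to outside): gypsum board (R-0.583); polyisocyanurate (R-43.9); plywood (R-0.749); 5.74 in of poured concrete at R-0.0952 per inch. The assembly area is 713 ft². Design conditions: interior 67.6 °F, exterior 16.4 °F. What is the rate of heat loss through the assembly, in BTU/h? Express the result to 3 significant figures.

797 BTU/h

5.74 × 0.0952 = 0.5464
R_total = 0.583 + 43.9 + 0.749 + 0.5464 = 45.78 ft²·°F·h/BTU
Q = A·ΔT/R = 713 × (67.6 − 16.4) / 45.78 = 797.4 BTU/h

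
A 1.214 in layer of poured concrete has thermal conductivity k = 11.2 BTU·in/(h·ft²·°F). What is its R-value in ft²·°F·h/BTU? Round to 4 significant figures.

R = L/k = 1.214/11.2 = 0.10839 ft²·°F·h/BTU

0.1084 ft²·°F·h/BTU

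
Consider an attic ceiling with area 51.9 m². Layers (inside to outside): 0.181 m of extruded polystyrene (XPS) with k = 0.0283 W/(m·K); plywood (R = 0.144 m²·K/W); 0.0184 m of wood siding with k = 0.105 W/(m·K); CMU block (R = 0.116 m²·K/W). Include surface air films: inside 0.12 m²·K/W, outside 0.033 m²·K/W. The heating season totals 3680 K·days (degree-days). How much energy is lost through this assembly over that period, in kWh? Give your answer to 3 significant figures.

0.181/0.0283 = 6.396
0.0184/0.105 = 0.1752
R_total = 0.12 + 6.396 + 0.144 + 0.1752 + 0.116 + 0.033 = 6.984 m²·K/W
E = A × HDD × 24 / R / 1000 = 51.9 × 3680 × 24 / 6.984 / 1000 = 656.3 kWh

656 kWh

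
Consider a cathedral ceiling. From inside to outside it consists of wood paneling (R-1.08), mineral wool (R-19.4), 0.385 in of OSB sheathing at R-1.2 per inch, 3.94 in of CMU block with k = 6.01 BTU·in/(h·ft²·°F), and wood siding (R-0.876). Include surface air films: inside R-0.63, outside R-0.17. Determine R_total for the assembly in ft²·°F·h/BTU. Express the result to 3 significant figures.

23.3 ft²·°F·h/BTU

0.385 × 1.2 = 0.462
3.94/6.01 = 0.6556
R_total = 0.63 + 1.08 + 19.4 + 0.462 + 0.6556 + 0.876 + 0.17 = 23.27 ft²·°F·h/BTU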